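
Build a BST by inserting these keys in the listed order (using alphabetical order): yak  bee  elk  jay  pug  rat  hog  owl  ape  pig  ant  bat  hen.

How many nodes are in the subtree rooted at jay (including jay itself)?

Insert yak: tree is empty, so yak becomes the root.
Insert bee: bee < yak → go left. Place as left child of yak.
Insert elk: elk < yak → go left; elk > bee → go right. Place as right child of bee.
Insert jay: jay < yak → go left; jay > bee → go right; jay > elk → go right. Place as right child of elk.
Insert pug: pug < yak → go left; pug > bee → go right; pug > elk → go right; pug > jay → go right. Place as right child of jay.
Insert rat: rat < yak → go left; rat > bee → go right; rat > elk → go right; rat > jay → go right; rat > pug → go right. Place as right child of pug.
Insert hog: hog < yak → go left; hog > bee → go right; hog > elk → go right; hog < jay → go left. Place as left child of jay.
Insert owl: owl < yak → go left; owl > bee → go right; owl > elk → go right; owl > jay → go right; owl < pug → go left. Place as left child of pug.
Insert ape: ape < yak → go left; ape < bee → go left. Place as left child of bee.
Insert pig: pig < yak → go left; pig > bee → go right; pig > elk → go right; pig > jay → go right; pig < pug → go left; pig > owl → go right. Place as right child of owl.
Insert ant: ant < yak → go left; ant < bee → go left; ant < ape → go left. Place as left child of ape.
Insert bat: bat < yak → go left; bat < bee → go left; bat > ape → go right. Place as right child of ape.
Insert hen: hen < yak → go left; hen > bee → go right; hen > elk → go right; hen < jay → go left; hen < hog → go left. Place as left child of hog.

Subtree rooted at jay contains: jay, hog, hen, pug, owl, pig, rat — 7 nodes.

7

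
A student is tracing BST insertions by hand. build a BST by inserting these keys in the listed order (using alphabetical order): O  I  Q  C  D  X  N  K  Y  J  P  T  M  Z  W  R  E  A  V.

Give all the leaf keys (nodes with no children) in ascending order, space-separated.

A E J M P R V Z

Insert O: tree is empty, so O becomes the root.
Insert I: I < O → go left. Place as left child of O.
Insert Q: Q > O → go right. Place as right child of O.
Insert C: C < O → go left; C < I → go left. Place as left child of I.
Insert D: D < O → go left; D < I → go left; D > C → go right. Place as right child of C.
Insert X: X > O → go right; X > Q → go right. Place as right child of Q.
Insert N: N < O → go left; N > I → go right. Place as right child of I.
Insert K: K < O → go left; K > I → go right; K < N → go left. Place as left child of N.
Insert Y: Y > O → go right; Y > Q → go right; Y > X → go right. Place as right child of X.
Insert J: J < O → go left; J > I → go right; J < N → go left; J < K → go left. Place as left child of K.
Insert P: P > O → go right; P < Q → go left. Place as left child of Q.
Insert T: T > O → go right; T > Q → go right; T < X → go left. Place as left child of X.
Insert M: M < O → go left; M > I → go right; M < N → go left; M > K → go right. Place as right child of K.
Insert Z: Z > O → go right; Z > Q → go right; Z > X → go right; Z > Y → go right. Place as right child of Y.
Insert W: W > O → go right; W > Q → go right; W < X → go left; W > T → go right. Place as right child of T.
Insert R: R > O → go right; R > Q → go right; R < X → go left; R < T → go left. Place as left child of T.
Insert E: E < O → go left; E < I → go left; E > C → go right; E > D → go right. Place as right child of D.
Insert A: A < O → go left; A < I → go left; A < C → go left. Place as left child of C.
Insert V: V > O → go right; V > Q → go right; V < X → go left; V > T → go right; V < W → go left. Place as left child of W.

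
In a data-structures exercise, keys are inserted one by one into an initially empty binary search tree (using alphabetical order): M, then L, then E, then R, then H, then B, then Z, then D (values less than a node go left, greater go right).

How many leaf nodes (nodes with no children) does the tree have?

3

M: root
L: left child of M (depth 1)
E: left child of L (depth 2)
R: right child of M (depth 1)
H: right child of E (depth 3)
B: left child of E (depth 3)
Z: right child of R (depth 2)
D: right child of B (depth 4)

Leaves: D, H, Z — 3 in total.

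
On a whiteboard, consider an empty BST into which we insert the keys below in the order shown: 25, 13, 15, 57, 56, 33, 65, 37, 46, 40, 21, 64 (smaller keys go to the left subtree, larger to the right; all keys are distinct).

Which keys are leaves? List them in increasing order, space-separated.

Insert 25: tree is empty, so 25 becomes the root.
Insert 13: 13 < 25 → go left. Place as left child of 25.
Insert 15: 15 < 25 → go left; 15 > 13 → go right. Place as right child of 13.
Insert 57: 57 > 25 → go right. Place as right child of 25.
Insert 56: 56 > 25 → go right; 56 < 57 → go left. Place as left child of 57.
Insert 33: 33 > 25 → go right; 33 < 57 → go left; 33 < 56 → go left. Place as left child of 56.
Insert 65: 65 > 25 → go right; 65 > 57 → go right. Place as right child of 57.
Insert 37: 37 > 25 → go right; 37 < 57 → go left; 37 < 56 → go left; 37 > 33 → go right. Place as right child of 33.
Insert 46: 46 > 25 → go right; 46 < 57 → go left; 46 < 56 → go left; 46 > 33 → go right; 46 > 37 → go right. Place as right child of 37.
Insert 40: 40 > 25 → go right; 40 < 57 → go left; 40 < 56 → go left; 40 > 33 → go right; 40 > 37 → go right; 40 < 46 → go left. Place as left child of 46.
Insert 21: 21 < 25 → go left; 21 > 13 → go right; 21 > 15 → go right. Place as right child of 15.
Insert 64: 64 > 25 → go right; 64 > 57 → go right; 64 < 65 → go left. Place as left child of 65.

21 40 64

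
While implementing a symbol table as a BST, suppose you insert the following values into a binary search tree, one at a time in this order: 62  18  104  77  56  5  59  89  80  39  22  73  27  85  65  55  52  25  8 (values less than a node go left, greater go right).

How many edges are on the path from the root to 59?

3

Insert 62: tree is empty, so 62 becomes the root.
Insert 18: 18 < 62 → go left. Place as left child of 62.
Insert 104: 104 > 62 → go right. Place as right child of 62.
Insert 77: 77 > 62 → go right; 77 < 104 → go left. Place as left child of 104.
Insert 56: 56 < 62 → go left; 56 > 18 → go right. Place as right child of 18.
Insert 5: 5 < 62 → go left; 5 < 18 → go left. Place as left child of 18.
Insert 59: 59 < 62 → go left; 59 > 18 → go right; 59 > 56 → go right. Place as right child of 56.
Insert 89: 89 > 62 → go right; 89 < 104 → go left; 89 > 77 → go right. Place as right child of 77.
Insert 80: 80 > 62 → go right; 80 < 104 → go left; 80 > 77 → go right; 80 < 89 → go left. Place as left child of 89.
Insert 39: 39 < 62 → go left; 39 > 18 → go right; 39 < 56 → go left. Place as left child of 56.
Insert 22: 22 < 62 → go left; 22 > 18 → go right; 22 < 56 → go left; 22 < 39 → go left. Place as left child of 39.
Insert 73: 73 > 62 → go right; 73 < 104 → go left; 73 < 77 → go left. Place as left child of 77.
Insert 27: 27 < 62 → go left; 27 > 18 → go right; 27 < 56 → go left; 27 < 39 → go left; 27 > 22 → go right. Place as right child of 22.
Insert 85: 85 > 62 → go right; 85 < 104 → go left; 85 > 77 → go right; 85 < 89 → go left; 85 > 80 → go right. Place as right child of 80.
Insert 65: 65 > 62 → go right; 65 < 104 → go left; 65 < 77 → go left; 65 < 73 → go left. Place as left child of 73.
Insert 55: 55 < 62 → go left; 55 > 18 → go right; 55 < 56 → go left; 55 > 39 → go right. Place as right child of 39.
Insert 52: 52 < 62 → go left; 52 > 18 → go right; 52 < 56 → go left; 52 > 39 → go right; 52 < 55 → go left. Place as left child of 55.
Insert 25: 25 < 62 → go left; 25 > 18 → go right; 25 < 56 → go left; 25 < 39 → go left; 25 > 22 → go right; 25 < 27 → go left. Place as left child of 27.
Insert 8: 8 < 62 → go left; 8 < 18 → go left; 8 > 5 → go right. Place as right child of 5.

Path to 59: 62 → 18 → 56 → 59, which is 3 edges.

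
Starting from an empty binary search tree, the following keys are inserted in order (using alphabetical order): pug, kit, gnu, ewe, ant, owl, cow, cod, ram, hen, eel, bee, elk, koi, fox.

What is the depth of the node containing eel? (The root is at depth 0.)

pug: root
kit: left child of pug (depth 1)
gnu: left child of kit (depth 2)
ewe: left child of gnu (depth 3)
ant: left child of ewe (depth 4)
owl: right child of kit (depth 2)
cow: right child of ant (depth 5)
cod: left child of cow (depth 6)
ram: right child of pug (depth 1)
hen: right child of gnu (depth 3)
eel: right child of cow (depth 6)
bee: left child of cod (depth 7)
elk: right child of eel (depth 7)
koi: left child of owl (depth 3)
fox: right child of ewe (depth 4)

Path to eel: pug → kit → gnu → ewe → ant → cow → eel, which is 6 edges.

6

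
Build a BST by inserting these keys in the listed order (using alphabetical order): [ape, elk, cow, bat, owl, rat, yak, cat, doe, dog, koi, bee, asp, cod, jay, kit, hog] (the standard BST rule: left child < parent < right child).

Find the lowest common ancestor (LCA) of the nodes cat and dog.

ape: root
elk: right child of ape (depth 1)
cow: left child of elk (depth 2)
bat: left child of cow (depth 3)
owl: right child of elk (depth 2)
rat: right child of owl (depth 3)
yak: right child of rat (depth 4)
cat: right child of bat (depth 4)
doe: right child of cow (depth 3)
dog: right child of doe (depth 4)
koi: left child of owl (depth 3)
bee: left child of cat (depth 5)
asp: left child of bat (depth 4)
cod: right child of cat (depth 5)
jay: left child of koi (depth 4)
kit: right child of jay (depth 5)
hog: left child of jay (depth 5)

Path to cat: ape → elk → cow → bat → cat
Path to dog: ape → elk → cow → doe → dog
The paths share a prefix ending at cow, then split left and right.

cow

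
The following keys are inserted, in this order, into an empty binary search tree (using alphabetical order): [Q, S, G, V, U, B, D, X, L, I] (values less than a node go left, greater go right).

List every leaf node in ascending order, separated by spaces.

Insert Q: tree is empty, so Q becomes the root.
Insert S: S > Q → go right. Place as right child of Q.
Insert G: G < Q → go left. Place as left child of Q.
Insert V: V > Q → go right; V > S → go right. Place as right child of S.
Insert U: U > Q → go right; U > S → go right; U < V → go left. Place as left child of V.
Insert B: B < Q → go left; B < G → go left. Place as left child of G.
Insert D: D < Q → go left; D < G → go left; D > B → go right. Place as right child of B.
Insert X: X > Q → go right; X > S → go right; X > V → go right. Place as right child of V.
Insert L: L < Q → go left; L > G → go right. Place as right child of G.
Insert I: I < Q → go left; I > G → go right; I < L → go left. Place as left child of L.

D I U X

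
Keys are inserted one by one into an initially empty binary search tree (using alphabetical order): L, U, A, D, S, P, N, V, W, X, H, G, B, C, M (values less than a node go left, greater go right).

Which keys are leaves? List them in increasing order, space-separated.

C G M X

Insert L: tree is empty, so L becomes the root.
Insert U: U > L → go right. Place as right child of L.
Insert A: A < L → go left. Place as left child of L.
Insert D: D < L → go left; D > A → go right. Place as right child of A.
Insert S: S > L → go right; S < U → go left. Place as left child of U.
Insert P: P > L → go right; P < U → go left; P < S → go left. Place as left child of S.
Insert N: N > L → go right; N < U → go left; N < S → go left; N < P → go left. Place as left child of P.
Insert V: V > L → go right; V > U → go right. Place as right child of U.
Insert W: W > L → go right; W > U → go right; W > V → go right. Place as right child of V.
Insert X: X > L → go right; X > U → go right; X > V → go right; X > W → go right. Place as right child of W.
Insert H: H < L → go left; H > A → go right; H > D → go right. Place as right child of D.
Insert G: G < L → go left; G > A → go right; G > D → go right; G < H → go left. Place as left child of H.
Insert B: B < L → go left; B > A → go right; B < D → go left. Place as left child of D.
Insert C: C < L → go left; C > A → go right; C < D → go left; C > B → go right. Place as right child of B.
Insert M: M > L → go right; M < U → go left; M < S → go left; M < P → go left; M < N → go left. Place as left child of N.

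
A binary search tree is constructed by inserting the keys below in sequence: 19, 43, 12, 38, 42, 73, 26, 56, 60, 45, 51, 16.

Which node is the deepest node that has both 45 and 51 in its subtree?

19: root
43: right child of 19 (depth 1)
12: left child of 19 (depth 1)
38: left child of 43 (depth 2)
42: right child of 38 (depth 3)
73: right child of 43 (depth 2)
26: left child of 38 (depth 3)
56: left child of 73 (depth 3)
60: right child of 56 (depth 4)
45: left child of 56 (depth 4)
51: right child of 45 (depth 5)
16: right child of 12 (depth 2)

Path to 45: 19 → 43 → 73 → 56 → 45
Path to 51: 19 → 43 → 73 → 56 → 45 → 51
45 lies on both paths and is an ancestor of the other node.

45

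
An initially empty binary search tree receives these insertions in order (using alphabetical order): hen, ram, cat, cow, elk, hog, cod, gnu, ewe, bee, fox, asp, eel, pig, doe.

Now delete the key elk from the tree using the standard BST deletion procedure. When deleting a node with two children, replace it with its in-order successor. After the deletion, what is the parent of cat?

Resulting structure (node: left, right):
  hen: L=cat, R=ram
  ram: L=hog, R=–
  cat: L=bee, R=cow
  cow: L=cod, R=elk
  elk: L=eel, R=gnu
  hog: L=–, R=pig
  cod: L=–, R=–
  gnu: L=ewe, R=–
  ewe: L=–, R=fox
  bee: L=asp, R=–
  fox: L=–, R=–
  asp: L=–, R=–
  eel: L=doe, R=–
  pig: L=–, R=–
  doe: L=–, R=–

Delete elk (two children — replace with in-order successor).
After deletion, cat's parent is hen.

hen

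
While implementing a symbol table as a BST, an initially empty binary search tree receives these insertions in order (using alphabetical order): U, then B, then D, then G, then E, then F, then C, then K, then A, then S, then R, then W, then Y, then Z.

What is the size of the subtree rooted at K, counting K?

3

Insert U: tree is empty, so U becomes the root.
Insert B: B < U → go left. Place as left child of U.
Insert D: D < U → go left; D > B → go right. Place as right child of B.
Insert G: G < U → go left; G > B → go right; G > D → go right. Place as right child of D.
Insert E: E < U → go left; E > B → go right; E > D → go right; E < G → go left. Place as left child of G.
Insert F: F < U → go left; F > B → go right; F > D → go right; F < G → go left; F > E → go right. Place as right child of E.
Insert C: C < U → go left; C > B → go right; C < D → go left. Place as left child of D.
Insert K: K < U → go left; K > B → go right; K > D → go right; K > G → go right. Place as right child of G.
Insert A: A < U → go left; A < B → go left. Place as left child of B.
Insert S: S < U → go left; S > B → go right; S > D → go right; S > G → go right; S > K → go right. Place as right child of K.
Insert R: R < U → go left; R > B → go right; R > D → go right; R > G → go right; R > K → go right; R < S → go left. Place as left child of S.
Insert W: W > U → go right. Place as right child of U.
Insert Y: Y > U → go right; Y > W → go right. Place as right child of W.
Insert Z: Z > U → go right; Z > W → go right; Z > Y → go right. Place as right child of Y.

Subtree rooted at K contains: K, S, R — 3 nodes.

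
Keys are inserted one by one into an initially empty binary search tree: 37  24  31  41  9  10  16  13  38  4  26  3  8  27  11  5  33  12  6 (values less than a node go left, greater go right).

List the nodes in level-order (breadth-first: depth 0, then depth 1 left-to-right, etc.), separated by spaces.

37 24 41 9 31 38 4 10 26 33 3 8 16 27 5 13 6 11 12

Insert 37: tree is empty, so 37 becomes the root.
Insert 24: 24 < 37 → go left. Place as left child of 37.
Insert 31: 31 < 37 → go left; 31 > 24 → go right. Place as right child of 24.
Insert 41: 41 > 37 → go right. Place as right child of 37.
Insert 9: 9 < 37 → go left; 9 < 24 → go left. Place as left child of 24.
Insert 10: 10 < 37 → go left; 10 < 24 → go left; 10 > 9 → go right. Place as right child of 9.
Insert 16: 16 < 37 → go left; 16 < 24 → go left; 16 > 9 → go right; 16 > 10 → go right. Place as right child of 10.
Insert 13: 13 < 37 → go left; 13 < 24 → go left; 13 > 9 → go right; 13 > 10 → go right; 13 < 16 → go left. Place as left child of 16.
Insert 38: 38 > 37 → go right; 38 < 41 → go left. Place as left child of 41.
Insert 4: 4 < 37 → go left; 4 < 24 → go left; 4 < 9 → go left. Place as left child of 9.
Insert 26: 26 < 37 → go left; 26 > 24 → go right; 26 < 31 → go left. Place as left child of 31.
Insert 3: 3 < 37 → go left; 3 < 24 → go left; 3 < 9 → go left; 3 < 4 → go left. Place as left child of 4.
Insert 8: 8 < 37 → go left; 8 < 24 → go left; 8 < 9 → go left; 8 > 4 → go right. Place as right child of 4.
Insert 27: 27 < 37 → go left; 27 > 24 → go right; 27 < 31 → go left; 27 > 26 → go right. Place as right child of 26.
Insert 11: 11 < 37 → go left; 11 < 24 → go left; 11 > 9 → go right; 11 > 10 → go right; 11 < 16 → go left; 11 < 13 → go left. Place as left child of 13.
Insert 5: 5 < 37 → go left; 5 < 24 → go left; 5 < 9 → go left; 5 > 4 → go right; 5 < 8 → go left. Place as left child of 8.
Insert 33: 33 < 37 → go left; 33 > 24 → go right; 33 > 31 → go right. Place as right child of 31.
Insert 12: 12 < 37 → go left; 12 < 24 → go left; 12 > 9 → go right; 12 > 10 → go right; 12 < 16 → go left; 12 < 13 → go left; 12 > 11 → go right. Place as right child of 11.
Insert 6: 6 < 37 → go left; 6 < 24 → go left; 6 < 9 → go left; 6 > 4 → go right; 6 < 8 → go left; 6 > 5 → go right. Place as right child of 5.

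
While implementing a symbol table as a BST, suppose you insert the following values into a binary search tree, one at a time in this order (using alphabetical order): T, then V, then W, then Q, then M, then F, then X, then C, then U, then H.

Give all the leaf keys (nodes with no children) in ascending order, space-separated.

C H U X

Resulting structure (node: left, right):
  T: L=Q, R=V
  V: L=U, R=W
  W: L=–, R=X
  Q: L=M, R=–
  M: L=F, R=–
  F: L=C, R=H
  X: L=–, R=–
  C: L=–, R=–
  U: L=–, R=–
  H: L=–, R=–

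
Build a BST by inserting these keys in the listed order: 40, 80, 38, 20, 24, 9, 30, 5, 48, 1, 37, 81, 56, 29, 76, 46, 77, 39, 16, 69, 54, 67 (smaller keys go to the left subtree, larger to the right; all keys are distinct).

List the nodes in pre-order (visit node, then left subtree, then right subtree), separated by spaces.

40: root
80: right child of 40 (depth 1)
38: left child of 40 (depth 1)
20: left child of 38 (depth 2)
24: right child of 20 (depth 3)
9: left child of 20 (depth 3)
30: right child of 24 (depth 4)
5: left child of 9 (depth 4)
48: left child of 80 (depth 2)
1: left child of 5 (depth 5)
37: right child of 30 (depth 5)
81: right child of 80 (depth 2)
56: right child of 48 (depth 3)
29: left child of 30 (depth 5)
76: right child of 56 (depth 4)
46: left child of 48 (depth 3)
77: right child of 76 (depth 5)
39: right child of 38 (depth 2)
16: right child of 9 (depth 4)
69: left child of 76 (depth 5)
54: left child of 56 (depth 4)
67: left child of 69 (depth 6)

40 38 20 9 5 1 16 24 30 29 37 39 80 48 46 56 54 76 69 67 77 81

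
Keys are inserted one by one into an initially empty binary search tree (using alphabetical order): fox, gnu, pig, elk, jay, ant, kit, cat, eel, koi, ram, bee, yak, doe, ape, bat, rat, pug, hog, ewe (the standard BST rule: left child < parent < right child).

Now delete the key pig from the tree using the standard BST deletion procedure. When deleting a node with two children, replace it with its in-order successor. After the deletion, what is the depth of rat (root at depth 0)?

fox: root
gnu: right child of fox (depth 1)
pig: right child of gnu (depth 2)
elk: left child of fox (depth 1)
jay: left child of pig (depth 3)
ant: left child of elk (depth 2)
kit: right child of jay (depth 4)
cat: right child of ant (depth 3)
eel: right child of cat (depth 4)
koi: right child of kit (depth 5)
ram: right child of pig (depth 3)
bee: left child of cat (depth 4)
yak: right child of ram (depth 4)
doe: left child of eel (depth 5)
ape: left child of bee (depth 5)
bat: right child of ape (depth 6)
rat: left child of yak (depth 5)
pug: left child of ram (depth 4)
hog: left child of jay (depth 4)
ewe: right child of elk (depth 2)

Delete pig (two children — replace with in-order successor).
After deletion, path to rat: fox → gnu → pug → ram → yak → rat.

5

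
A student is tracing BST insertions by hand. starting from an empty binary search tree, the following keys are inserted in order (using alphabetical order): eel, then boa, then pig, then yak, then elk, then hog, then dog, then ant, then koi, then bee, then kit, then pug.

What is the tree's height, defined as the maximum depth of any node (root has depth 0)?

5

eel: root
boa: left child of eel (depth 1)
pig: right child of eel (depth 1)
yak: right child of pig (depth 2)
elk: left child of pig (depth 2)
hog: right child of elk (depth 3)
dog: right child of boa (depth 2)
ant: left child of boa (depth 2)
koi: right child of hog (depth 4)
bee: right child of ant (depth 3)
kit: left child of koi (depth 5)
pug: left child of yak (depth 3)

The deepest node is kit at depth 5.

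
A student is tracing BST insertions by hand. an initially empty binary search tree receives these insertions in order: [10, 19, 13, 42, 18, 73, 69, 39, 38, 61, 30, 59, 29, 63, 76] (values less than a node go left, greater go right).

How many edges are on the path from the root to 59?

10: root
19: right child of 10 (depth 1)
13: left child of 19 (depth 2)
42: right child of 19 (depth 2)
18: right child of 13 (depth 3)
73: right child of 42 (depth 3)
69: left child of 73 (depth 4)
39: left child of 42 (depth 3)
38: left child of 39 (depth 4)
61: left child of 69 (depth 5)
30: left child of 38 (depth 5)
59: left child of 61 (depth 6)
29: left child of 30 (depth 6)
63: right child of 61 (depth 6)
76: right child of 73 (depth 4)

Path to 59: 10 → 19 → 42 → 73 → 69 → 61 → 59, which is 6 edges.

6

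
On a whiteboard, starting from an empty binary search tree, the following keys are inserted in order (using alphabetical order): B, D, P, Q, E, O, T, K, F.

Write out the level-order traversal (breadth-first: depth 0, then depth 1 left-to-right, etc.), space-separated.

B: root
D: right child of B (depth 1)
P: right child of D (depth 2)
Q: right child of P (depth 3)
E: left child of P (depth 3)
O: right child of E (depth 4)
T: right child of Q (depth 4)
K: left child of O (depth 5)
F: left child of K (depth 6)

B D P E Q O T K F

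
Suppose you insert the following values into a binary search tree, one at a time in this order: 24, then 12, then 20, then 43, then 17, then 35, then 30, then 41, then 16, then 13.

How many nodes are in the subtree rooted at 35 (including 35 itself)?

3

24: root
12: left child of 24 (depth 1)
20: right child of 12 (depth 2)
43: right child of 24 (depth 1)
17: left child of 20 (depth 3)
35: left child of 43 (depth 2)
30: left child of 35 (depth 3)
41: right child of 35 (depth 3)
16: left child of 17 (depth 4)
13: left child of 16 (depth 5)

Subtree rooted at 35 contains: 35, 30, 41 — 3 nodes.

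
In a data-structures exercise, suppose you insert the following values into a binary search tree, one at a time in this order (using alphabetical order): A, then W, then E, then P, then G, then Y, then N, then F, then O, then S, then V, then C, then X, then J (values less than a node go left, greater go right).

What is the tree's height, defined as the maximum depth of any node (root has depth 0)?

Insert A: tree is empty, so A becomes the root.
Insert W: W > A → go right. Place as right child of A.
Insert E: E > A → go right; E < W → go left. Place as left child of W.
Insert P: P > A → go right; P < W → go left; P > E → go right. Place as right child of E.
Insert G: G > A → go right; G < W → go left; G > E → go right; G < P → go left. Place as left child of P.
Insert Y: Y > A → go right; Y > W → go right. Place as right child of W.
Insert N: N > A → go right; N < W → go left; N > E → go right; N < P → go left; N > G → go right. Place as right child of G.
Insert F: F > A → go right; F < W → go left; F > E → go right; F < P → go left; F < G → go left. Place as left child of G.
Insert O: O > A → go right; O < W → go left; O > E → go right; O < P → go left; O > G → go right; O > N → go right. Place as right child of N.
Insert S: S > A → go right; S < W → go left; S > E → go right; S > P → go right. Place as right child of P.
Insert V: V > A → go right; V < W → go left; V > E → go right; V > P → go right; V > S → go right. Place as right child of S.
Insert C: C > A → go right; C < W → go left; C < E → go left. Place as left child of E.
Insert X: X > A → go right; X > W → go right; X < Y → go left. Place as left child of Y.
Insert J: J > A → go right; J < W → go left; J > E → go right; J < P → go left; J > G → go right; J < N → go left. Place as left child of N.

The deepest node is O at depth 6.

6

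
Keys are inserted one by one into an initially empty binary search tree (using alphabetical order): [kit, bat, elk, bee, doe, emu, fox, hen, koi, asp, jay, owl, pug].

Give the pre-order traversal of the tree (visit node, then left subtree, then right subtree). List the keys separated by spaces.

kit: root
bat: left child of kit (depth 1)
elk: right child of bat (depth 2)
bee: left child of elk (depth 3)
doe: right child of bee (depth 4)
emu: right child of elk (depth 3)
fox: right child of emu (depth 4)
hen: right child of fox (depth 5)
koi: right child of kit (depth 1)
asp: left child of bat (depth 2)
jay: right child of hen (depth 6)
owl: right child of koi (depth 2)
pug: right child of owl (depth 3)

kit bat asp elk bee doe emu fox hen jay koi owl pug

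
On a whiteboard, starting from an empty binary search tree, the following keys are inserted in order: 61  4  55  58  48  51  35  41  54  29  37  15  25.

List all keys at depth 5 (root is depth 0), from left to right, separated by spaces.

61: root
4: left child of 61 (depth 1)
55: right child of 4 (depth 2)
58: right child of 55 (depth 3)
48: left child of 55 (depth 3)
51: right child of 48 (depth 4)
35: left child of 48 (depth 4)
41: right child of 35 (depth 5)
54: right child of 51 (depth 5)
29: left child of 35 (depth 5)
37: left child of 41 (depth 6)
15: left child of 29 (depth 6)
25: right child of 15 (depth 7)

29 41 54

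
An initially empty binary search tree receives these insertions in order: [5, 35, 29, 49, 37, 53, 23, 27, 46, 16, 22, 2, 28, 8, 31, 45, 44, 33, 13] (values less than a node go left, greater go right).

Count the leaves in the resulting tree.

Insert 5: tree is empty, so 5 becomes the root.
Insert 35: 35 > 5 → go right. Place as right child of 5.
Insert 29: 29 > 5 → go right; 29 < 35 → go left. Place as left child of 35.
Insert 49: 49 > 5 → go right; 49 > 35 → go right. Place as right child of 35.
Insert 37: 37 > 5 → go right; 37 > 35 → go right; 37 < 49 → go left. Place as left child of 49.
Insert 53: 53 > 5 → go right; 53 > 35 → go right; 53 > 49 → go right. Place as right child of 49.
Insert 23: 23 > 5 → go right; 23 < 35 → go left; 23 < 29 → go left. Place as left child of 29.
Insert 27: 27 > 5 → go right; 27 < 35 → go left; 27 < 29 → go left; 27 > 23 → go right. Place as right child of 23.
Insert 46: 46 > 5 → go right; 46 > 35 → go right; 46 < 49 → go left; 46 > 37 → go right. Place as right child of 37.
Insert 16: 16 > 5 → go right; 16 < 35 → go left; 16 < 29 → go left; 16 < 23 → go left. Place as left child of 23.
Insert 22: 22 > 5 → go right; 22 < 35 → go left; 22 < 29 → go left; 22 < 23 → go left; 22 > 16 → go right. Place as right child of 16.
Insert 2: 2 < 5 → go left. Place as left child of 5.
Insert 28: 28 > 5 → go right; 28 < 35 → go left; 28 < 29 → go left; 28 > 23 → go right; 28 > 27 → go right. Place as right child of 27.
Insert 8: 8 > 5 → go right; 8 < 35 → go left; 8 < 29 → go left; 8 < 23 → go left; 8 < 16 → go left. Place as left child of 16.
Insert 31: 31 > 5 → go right; 31 < 35 → go left; 31 > 29 → go right. Place as right child of 29.
Insert 45: 45 > 5 → go right; 45 > 35 → go right; 45 < 49 → go left; 45 > 37 → go right; 45 < 46 → go left. Place as left child of 46.
Insert 44: 44 > 5 → go right; 44 > 35 → go right; 44 < 49 → go left; 44 > 37 → go right; 44 < 46 → go left; 44 < 45 → go left. Place as left child of 45.
Insert 33: 33 > 5 → go right; 33 < 35 → go left; 33 > 29 → go right; 33 > 31 → go right. Place as right child of 31.
Insert 13: 13 > 5 → go right; 13 < 35 → go left; 13 < 29 → go left; 13 < 23 → go left; 13 < 16 → go left; 13 > 8 → go right. Place as right child of 8.

Leaves: 2, 13, 22, 28, 33, 44, 53 — 7 in total.

7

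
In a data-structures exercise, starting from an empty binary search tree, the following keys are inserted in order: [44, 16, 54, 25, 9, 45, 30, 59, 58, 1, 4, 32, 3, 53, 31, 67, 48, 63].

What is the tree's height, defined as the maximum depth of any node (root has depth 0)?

5

Resulting structure (node: left, right):
  44: L=16, R=54
  16: L=9, R=25
  54: L=45, R=59
  25: L=–, R=30
  9: L=1, R=–
  45: L=–, R=53
  30: L=–, R=32
  59: L=58, R=67
  58: L=–, R=–
  1: L=–, R=4
  4: L=3, R=–
  32: L=31, R=–
  3: L=–, R=–
  53: L=48, R=–
  31: L=–, R=–
  67: L=63, R=–
  48: L=–, R=–
  63: L=–, R=–

The deepest node is 3 at depth 5.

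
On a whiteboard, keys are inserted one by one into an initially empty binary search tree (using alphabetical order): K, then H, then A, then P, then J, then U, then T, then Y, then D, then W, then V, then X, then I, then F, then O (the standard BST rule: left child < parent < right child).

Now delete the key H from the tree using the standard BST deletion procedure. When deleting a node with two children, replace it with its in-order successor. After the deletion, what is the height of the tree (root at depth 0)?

Resulting structure (node: left, right):
  K: L=H, R=P
  H: L=A, R=J
  A: L=–, R=D
  P: L=O, R=U
  J: L=I, R=–
  U: L=T, R=Y
  T: L=–, R=–
  Y: L=W, R=–
  D: L=–, R=F
  W: L=V, R=X
  V: L=–, R=–
  X: L=–, R=–
  I: L=–, R=–
  F: L=–, R=–
  O: L=–, R=–

Delete H (two children — replace with in-order successor).
After deletion, deepest node is V at depth 5.

5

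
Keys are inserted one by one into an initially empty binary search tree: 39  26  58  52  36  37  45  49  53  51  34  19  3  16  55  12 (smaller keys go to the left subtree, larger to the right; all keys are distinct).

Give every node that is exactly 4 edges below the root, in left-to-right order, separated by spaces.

39: root
26: left child of 39 (depth 1)
58: right child of 39 (depth 1)
52: left child of 58 (depth 2)
36: right child of 26 (depth 2)
37: right child of 36 (depth 3)
45: left child of 52 (depth 3)
49: right child of 45 (depth 4)
53: right child of 52 (depth 3)
51: right child of 49 (depth 5)
34: left child of 36 (depth 3)
19: left child of 26 (depth 2)
3: left child of 19 (depth 3)
16: right child of 3 (depth 4)
55: right child of 53 (depth 4)
12: left child of 16 (depth 5)

16 49 55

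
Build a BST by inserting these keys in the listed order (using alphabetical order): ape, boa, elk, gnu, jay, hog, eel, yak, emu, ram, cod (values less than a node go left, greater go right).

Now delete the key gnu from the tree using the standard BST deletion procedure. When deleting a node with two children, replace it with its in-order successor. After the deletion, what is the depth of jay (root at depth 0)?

4

Insert ape: tree is empty, so ape becomes the root.
Insert boa: boa > ape → go right. Place as right child of ape.
Insert elk: elk > ape → go right; elk > boa → go right. Place as right child of boa.
Insert gnu: gnu > ape → go right; gnu > boa → go right; gnu > elk → go right. Place as right child of elk.
Insert jay: jay > ape → go right; jay > boa → go right; jay > elk → go right; jay > gnu → go right. Place as right child of gnu.
Insert hog: hog > ape → go right; hog > boa → go right; hog > elk → go right; hog > gnu → go right; hog < jay → go left. Place as left child of jay.
Insert eel: eel > ape → go right; eel > boa → go right; eel < elk → go left. Place as left child of elk.
Insert yak: yak > ape → go right; yak > boa → go right; yak > elk → go right; yak > gnu → go right; yak > jay → go right. Place as right child of jay.
Insert emu: emu > ape → go right; emu > boa → go right; emu > elk → go right; emu < gnu → go left. Place as left child of gnu.
Insert ram: ram > ape → go right; ram > boa → go right; ram > elk → go right; ram > gnu → go right; ram > jay → go right; ram < yak → go left. Place as left child of yak.
Insert cod: cod > ape → go right; cod > boa → go right; cod < elk → go left; cod < eel → go left. Place as left child of eel.

Delete gnu (two children — replace with in-order successor).
After deletion, path to jay: ape → boa → elk → hog → jay.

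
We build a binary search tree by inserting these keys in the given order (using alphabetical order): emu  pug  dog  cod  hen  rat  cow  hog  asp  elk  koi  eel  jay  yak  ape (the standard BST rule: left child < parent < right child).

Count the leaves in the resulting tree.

5

Insert emu: tree is empty, so emu becomes the root.
Insert pug: pug > emu → go right. Place as right child of emu.
Insert dog: dog < emu → go left. Place as left child of emu.
Insert cod: cod < emu → go left; cod < dog → go left. Place as left child of dog.
Insert hen: hen > emu → go right; hen < pug → go left. Place as left child of pug.
Insert rat: rat > emu → go right; rat > pug → go right. Place as right child of pug.
Insert cow: cow < emu → go left; cow < dog → go left; cow > cod → go right. Place as right child of cod.
Insert hog: hog > emu → go right; hog < pug → go left; hog > hen → go right. Place as right child of hen.
Insert asp: asp < emu → go left; asp < dog → go left; asp < cod → go left. Place as left child of cod.
Insert elk: elk < emu → go left; elk > dog → go right. Place as right child of dog.
Insert koi: koi > emu → go right; koi < pug → go left; koi > hen → go right; koi > hog → go right. Place as right child of hog.
Insert eel: eel < emu → go left; eel > dog → go right; eel < elk → go left. Place as left child of elk.
Insert jay: jay > emu → go right; jay < pug → go left; jay > hen → go right; jay > hog → go right; jay < koi → go left. Place as left child of koi.
Insert yak: yak > emu → go right; yak > pug → go right; yak > rat → go right. Place as right child of rat.
Insert ape: ape < emu → go left; ape < dog → go left; ape < cod → go left; ape < asp → go left. Place as left child of asp.

Leaves: ape, cow, eel, jay, yak — 5 in total.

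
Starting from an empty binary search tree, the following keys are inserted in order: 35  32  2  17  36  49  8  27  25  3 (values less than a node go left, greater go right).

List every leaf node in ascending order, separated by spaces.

3 25 49

Insert 35: tree is empty, so 35 becomes the root.
Insert 32: 32 < 35 → go left. Place as left child of 35.
Insert 2: 2 < 35 → go left; 2 < 32 → go left. Place as left child of 32.
Insert 17: 17 < 35 → go left; 17 < 32 → go left; 17 > 2 → go right. Place as right child of 2.
Insert 36: 36 > 35 → go right. Place as right child of 35.
Insert 49: 49 > 35 → go right; 49 > 36 → go right. Place as right child of 36.
Insert 8: 8 < 35 → go left; 8 < 32 → go left; 8 > 2 → go right; 8 < 17 → go left. Place as left child of 17.
Insert 27: 27 < 35 → go left; 27 < 32 → go left; 27 > 2 → go right; 27 > 17 → go right. Place as right child of 17.
Insert 25: 25 < 35 → go left; 25 < 32 → go left; 25 > 2 → go right; 25 > 17 → go right; 25 < 27 → go left. Place as left child of 27.
Insert 3: 3 < 35 → go left; 3 < 32 → go left; 3 > 2 → go right; 3 < 17 → go left; 3 < 8 → go left. Place as left child of 8.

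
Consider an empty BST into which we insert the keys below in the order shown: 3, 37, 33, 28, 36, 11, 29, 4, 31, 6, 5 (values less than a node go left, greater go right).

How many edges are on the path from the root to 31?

Resulting structure (node: left, right):
  3: L=–, R=37
  37: L=33, R=–
  33: L=28, R=36
  28: L=11, R=29
  36: L=–, R=–
  11: L=4, R=–
  29: L=–, R=31
  4: L=–, R=6
  31: L=–, R=–
  6: L=5, R=–
  5: L=–, R=–

Path to 31: 3 → 37 → 33 → 28 → 29 → 31, which is 5 edges.

5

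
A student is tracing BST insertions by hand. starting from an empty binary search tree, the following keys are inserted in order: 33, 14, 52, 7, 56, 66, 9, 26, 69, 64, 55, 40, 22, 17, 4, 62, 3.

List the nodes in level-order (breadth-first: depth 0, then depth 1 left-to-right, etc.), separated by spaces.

Resulting structure (node: left, right):
  33: L=14, R=52
  14: L=7, R=26
  52: L=40, R=56
  7: L=4, R=9
  56: L=55, R=66
  66: L=64, R=69
  9: L=–, R=–
  26: L=22, R=–
  69: L=–, R=–
  64: L=62, R=–
  55: L=–, R=–
  40: L=–, R=–
  22: L=17, R=–
  17: L=–, R=–
  4: L=3, R=–
  62: L=–, R=–
  3: L=–, R=–

33 14 52 7 26 40 56 4 9 22 55 66 3 17 64 69 62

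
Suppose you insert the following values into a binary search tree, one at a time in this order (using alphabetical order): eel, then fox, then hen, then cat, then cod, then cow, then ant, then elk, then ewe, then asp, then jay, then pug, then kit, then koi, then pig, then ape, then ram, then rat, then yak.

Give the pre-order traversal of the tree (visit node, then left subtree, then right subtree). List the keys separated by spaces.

eel cat ant asp ape cod cow fox elk ewe hen jay pug kit koi pig ram rat yak

eel: root
fox: right child of eel (depth 1)
hen: right child of fox (depth 2)
cat: left child of eel (depth 1)
cod: right child of cat (depth 2)
cow: right child of cod (depth 3)
ant: left child of cat (depth 2)
elk: left child of fox (depth 2)
ewe: right child of elk (depth 3)
asp: right child of ant (depth 3)
jay: right child of hen (depth 3)
pug: right child of jay (depth 4)
kit: left child of pug (depth 5)
koi: right child of kit (depth 6)
pig: right child of koi (depth 7)
ape: left child of asp (depth 4)
ram: right child of pug (depth 5)
rat: right child of ram (depth 6)
yak: right child of rat (depth 7)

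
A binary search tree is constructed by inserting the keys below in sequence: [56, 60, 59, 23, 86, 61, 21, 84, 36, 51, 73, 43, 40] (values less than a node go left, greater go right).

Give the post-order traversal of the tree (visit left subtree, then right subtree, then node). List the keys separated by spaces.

21 40 43 51 36 23 59 73 84 61 86 60 56

56: root
60: right child of 56 (depth 1)
59: left child of 60 (depth 2)
23: left child of 56 (depth 1)
86: right child of 60 (depth 2)
61: left child of 86 (depth 3)
21: left child of 23 (depth 2)
84: right child of 61 (depth 4)
36: right child of 23 (depth 2)
51: right child of 36 (depth 3)
73: left child of 84 (depth 5)
43: left child of 51 (depth 4)
40: left child of 43 (depth 5)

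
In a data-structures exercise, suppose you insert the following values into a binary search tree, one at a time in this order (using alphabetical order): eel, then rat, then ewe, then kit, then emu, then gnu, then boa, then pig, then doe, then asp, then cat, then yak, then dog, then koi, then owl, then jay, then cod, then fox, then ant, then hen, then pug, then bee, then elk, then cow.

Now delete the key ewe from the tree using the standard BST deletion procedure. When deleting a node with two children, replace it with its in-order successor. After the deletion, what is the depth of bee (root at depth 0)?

eel: root
rat: right child of eel (depth 1)
ewe: left child of rat (depth 2)
kit: right child of ewe (depth 3)
emu: left child of ewe (depth 3)
gnu: left child of kit (depth 4)
boa: left child of eel (depth 1)
pig: right child of kit (depth 4)
doe: right child of boa (depth 2)
asp: left child of boa (depth 2)
cat: left child of doe (depth 3)
yak: right child of rat (depth 2)
dog: right child of doe (depth 3)
koi: left child of pig (depth 5)
owl: right child of koi (depth 6)
jay: right child of gnu (depth 5)
cod: right child of cat (depth 4)
fox: left child of gnu (depth 5)
ant: left child of asp (depth 3)
hen: left child of jay (depth 6)
pug: right child of pig (depth 5)
bee: right child of asp (depth 3)
elk: left child of emu (depth 4)
cow: right child of cod (depth 5)

Delete ewe (two children — replace with in-order successor).
After deletion, path to bee: eel → boa → asp → bee.

3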